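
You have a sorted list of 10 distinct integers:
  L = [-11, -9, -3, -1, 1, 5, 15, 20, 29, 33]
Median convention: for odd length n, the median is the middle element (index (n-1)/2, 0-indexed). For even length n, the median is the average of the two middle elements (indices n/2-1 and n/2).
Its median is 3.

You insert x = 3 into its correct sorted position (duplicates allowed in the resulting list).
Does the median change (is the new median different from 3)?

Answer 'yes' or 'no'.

Old median = 3
Insert x = 3
New median = 3
Changed? no

Answer: no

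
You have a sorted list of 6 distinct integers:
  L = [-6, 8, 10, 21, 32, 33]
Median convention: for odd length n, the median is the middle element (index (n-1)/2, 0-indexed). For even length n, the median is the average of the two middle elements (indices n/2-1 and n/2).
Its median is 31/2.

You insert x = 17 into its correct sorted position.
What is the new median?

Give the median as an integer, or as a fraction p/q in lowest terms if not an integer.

Answer: 17

Derivation:
Old list (sorted, length 6): [-6, 8, 10, 21, 32, 33]
Old median = 31/2
Insert x = 17
Old length even (6). Middle pair: indices 2,3 = 10,21.
New length odd (7). New median = single middle element.
x = 17: 3 elements are < x, 3 elements are > x.
New sorted list: [-6, 8, 10, 17, 21, 32, 33]
New median = 17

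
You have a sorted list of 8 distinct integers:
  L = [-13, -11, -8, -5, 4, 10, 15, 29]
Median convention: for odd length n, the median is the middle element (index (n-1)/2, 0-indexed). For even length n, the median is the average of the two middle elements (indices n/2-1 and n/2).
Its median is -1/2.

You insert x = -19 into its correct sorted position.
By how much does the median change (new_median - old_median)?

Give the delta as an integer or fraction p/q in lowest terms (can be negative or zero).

Old median = -1/2
After inserting x = -19: new sorted = [-19, -13, -11, -8, -5, 4, 10, 15, 29]
New median = -5
Delta = -5 - -1/2 = -9/2

Answer: -9/2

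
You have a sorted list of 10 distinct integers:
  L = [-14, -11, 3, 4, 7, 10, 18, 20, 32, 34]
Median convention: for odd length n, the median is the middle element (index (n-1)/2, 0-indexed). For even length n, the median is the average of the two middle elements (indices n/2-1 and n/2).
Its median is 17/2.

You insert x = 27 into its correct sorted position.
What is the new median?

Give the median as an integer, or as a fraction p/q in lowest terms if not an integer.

Answer: 10

Derivation:
Old list (sorted, length 10): [-14, -11, 3, 4, 7, 10, 18, 20, 32, 34]
Old median = 17/2
Insert x = 27
Old length even (10). Middle pair: indices 4,5 = 7,10.
New length odd (11). New median = single middle element.
x = 27: 8 elements are < x, 2 elements are > x.
New sorted list: [-14, -11, 3, 4, 7, 10, 18, 20, 27, 32, 34]
New median = 10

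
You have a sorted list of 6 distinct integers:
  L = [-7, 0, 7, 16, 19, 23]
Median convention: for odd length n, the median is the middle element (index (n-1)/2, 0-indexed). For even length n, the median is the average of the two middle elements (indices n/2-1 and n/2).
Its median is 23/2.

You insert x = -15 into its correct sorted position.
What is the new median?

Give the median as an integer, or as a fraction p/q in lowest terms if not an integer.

Answer: 7

Derivation:
Old list (sorted, length 6): [-7, 0, 7, 16, 19, 23]
Old median = 23/2
Insert x = -15
Old length even (6). Middle pair: indices 2,3 = 7,16.
New length odd (7). New median = single middle element.
x = -15: 0 elements are < x, 6 elements are > x.
New sorted list: [-15, -7, 0, 7, 16, 19, 23]
New median = 7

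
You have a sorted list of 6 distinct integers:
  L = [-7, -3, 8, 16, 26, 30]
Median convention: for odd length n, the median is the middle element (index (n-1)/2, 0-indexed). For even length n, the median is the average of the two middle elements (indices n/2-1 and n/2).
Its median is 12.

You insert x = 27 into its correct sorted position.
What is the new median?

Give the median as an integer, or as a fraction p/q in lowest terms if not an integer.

Answer: 16

Derivation:
Old list (sorted, length 6): [-7, -3, 8, 16, 26, 30]
Old median = 12
Insert x = 27
Old length even (6). Middle pair: indices 2,3 = 8,16.
New length odd (7). New median = single middle element.
x = 27: 5 elements are < x, 1 elements are > x.
New sorted list: [-7, -3, 8, 16, 26, 27, 30]
New median = 16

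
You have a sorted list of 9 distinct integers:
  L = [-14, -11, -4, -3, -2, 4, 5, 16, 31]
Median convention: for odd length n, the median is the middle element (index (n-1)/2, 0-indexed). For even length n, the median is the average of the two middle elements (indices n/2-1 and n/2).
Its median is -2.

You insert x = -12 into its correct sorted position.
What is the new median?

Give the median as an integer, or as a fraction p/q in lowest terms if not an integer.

Old list (sorted, length 9): [-14, -11, -4, -3, -2, 4, 5, 16, 31]
Old median = -2
Insert x = -12
Old length odd (9). Middle was index 4 = -2.
New length even (10). New median = avg of two middle elements.
x = -12: 1 elements are < x, 8 elements are > x.
New sorted list: [-14, -12, -11, -4, -3, -2, 4, 5, 16, 31]
New median = -5/2

Answer: -5/2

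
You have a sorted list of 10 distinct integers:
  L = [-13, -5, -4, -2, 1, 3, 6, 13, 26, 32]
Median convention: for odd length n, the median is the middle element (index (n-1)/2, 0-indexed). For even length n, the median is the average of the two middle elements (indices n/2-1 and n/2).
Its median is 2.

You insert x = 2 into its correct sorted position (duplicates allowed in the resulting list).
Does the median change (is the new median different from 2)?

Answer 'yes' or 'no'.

Old median = 2
Insert x = 2
New median = 2
Changed? no

Answer: no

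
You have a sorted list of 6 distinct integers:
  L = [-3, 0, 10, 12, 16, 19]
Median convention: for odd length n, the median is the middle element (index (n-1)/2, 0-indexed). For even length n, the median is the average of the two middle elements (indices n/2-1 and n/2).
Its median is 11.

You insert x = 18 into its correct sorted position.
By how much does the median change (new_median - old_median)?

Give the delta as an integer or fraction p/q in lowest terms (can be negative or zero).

Old median = 11
After inserting x = 18: new sorted = [-3, 0, 10, 12, 16, 18, 19]
New median = 12
Delta = 12 - 11 = 1

Answer: 1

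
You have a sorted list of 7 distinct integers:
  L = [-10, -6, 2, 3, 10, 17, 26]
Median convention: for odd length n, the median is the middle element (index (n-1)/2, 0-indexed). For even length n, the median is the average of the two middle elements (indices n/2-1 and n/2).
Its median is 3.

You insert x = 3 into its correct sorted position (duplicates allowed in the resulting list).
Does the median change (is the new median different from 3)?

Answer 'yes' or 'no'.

Old median = 3
Insert x = 3
New median = 3
Changed? no

Answer: no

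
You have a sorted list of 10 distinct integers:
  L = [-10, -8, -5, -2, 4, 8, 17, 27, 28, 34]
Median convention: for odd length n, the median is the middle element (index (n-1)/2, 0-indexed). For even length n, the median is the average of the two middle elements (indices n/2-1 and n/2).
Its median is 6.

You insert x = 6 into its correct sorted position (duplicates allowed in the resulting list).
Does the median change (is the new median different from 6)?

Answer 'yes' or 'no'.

Answer: no

Derivation:
Old median = 6
Insert x = 6
New median = 6
Changed? no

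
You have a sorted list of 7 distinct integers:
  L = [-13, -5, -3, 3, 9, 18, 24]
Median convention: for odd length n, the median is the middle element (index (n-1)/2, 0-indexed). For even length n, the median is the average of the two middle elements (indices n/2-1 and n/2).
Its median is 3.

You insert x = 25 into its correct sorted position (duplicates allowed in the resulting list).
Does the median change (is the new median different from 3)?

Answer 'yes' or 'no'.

Answer: yes

Derivation:
Old median = 3
Insert x = 25
New median = 6
Changed? yes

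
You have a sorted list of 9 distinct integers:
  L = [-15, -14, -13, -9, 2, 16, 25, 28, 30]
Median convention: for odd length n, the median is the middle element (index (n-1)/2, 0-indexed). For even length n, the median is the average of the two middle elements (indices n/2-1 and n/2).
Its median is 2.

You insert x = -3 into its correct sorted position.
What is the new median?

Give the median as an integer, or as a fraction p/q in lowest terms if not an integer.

Answer: -1/2

Derivation:
Old list (sorted, length 9): [-15, -14, -13, -9, 2, 16, 25, 28, 30]
Old median = 2
Insert x = -3
Old length odd (9). Middle was index 4 = 2.
New length even (10). New median = avg of two middle elements.
x = -3: 4 elements are < x, 5 elements are > x.
New sorted list: [-15, -14, -13, -9, -3, 2, 16, 25, 28, 30]
New median = -1/2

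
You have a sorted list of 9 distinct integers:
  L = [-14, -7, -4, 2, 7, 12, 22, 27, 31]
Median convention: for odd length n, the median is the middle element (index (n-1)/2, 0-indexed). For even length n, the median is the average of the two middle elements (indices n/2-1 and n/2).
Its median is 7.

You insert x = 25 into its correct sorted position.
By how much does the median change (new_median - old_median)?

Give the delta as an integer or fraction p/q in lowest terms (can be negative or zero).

Old median = 7
After inserting x = 25: new sorted = [-14, -7, -4, 2, 7, 12, 22, 25, 27, 31]
New median = 19/2
Delta = 19/2 - 7 = 5/2

Answer: 5/2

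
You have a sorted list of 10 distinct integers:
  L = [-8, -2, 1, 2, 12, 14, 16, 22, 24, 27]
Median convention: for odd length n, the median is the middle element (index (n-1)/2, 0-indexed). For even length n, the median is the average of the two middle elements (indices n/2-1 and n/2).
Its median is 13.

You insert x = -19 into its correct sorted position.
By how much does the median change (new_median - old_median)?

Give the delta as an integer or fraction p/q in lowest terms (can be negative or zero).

Answer: -1

Derivation:
Old median = 13
After inserting x = -19: new sorted = [-19, -8, -2, 1, 2, 12, 14, 16, 22, 24, 27]
New median = 12
Delta = 12 - 13 = -1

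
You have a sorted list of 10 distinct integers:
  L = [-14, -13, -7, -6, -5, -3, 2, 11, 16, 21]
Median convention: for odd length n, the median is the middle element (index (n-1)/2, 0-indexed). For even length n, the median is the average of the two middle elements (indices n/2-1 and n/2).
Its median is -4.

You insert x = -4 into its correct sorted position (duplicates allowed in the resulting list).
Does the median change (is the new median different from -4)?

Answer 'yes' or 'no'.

Answer: no

Derivation:
Old median = -4
Insert x = -4
New median = -4
Changed? no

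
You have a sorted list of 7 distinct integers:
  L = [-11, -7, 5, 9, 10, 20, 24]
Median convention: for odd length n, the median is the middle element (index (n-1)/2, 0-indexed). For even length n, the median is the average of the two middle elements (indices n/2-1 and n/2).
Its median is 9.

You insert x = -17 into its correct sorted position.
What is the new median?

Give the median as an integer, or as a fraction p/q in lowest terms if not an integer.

Old list (sorted, length 7): [-11, -7, 5, 9, 10, 20, 24]
Old median = 9
Insert x = -17
Old length odd (7). Middle was index 3 = 9.
New length even (8). New median = avg of two middle elements.
x = -17: 0 elements are < x, 7 elements are > x.
New sorted list: [-17, -11, -7, 5, 9, 10, 20, 24]
New median = 7

Answer: 7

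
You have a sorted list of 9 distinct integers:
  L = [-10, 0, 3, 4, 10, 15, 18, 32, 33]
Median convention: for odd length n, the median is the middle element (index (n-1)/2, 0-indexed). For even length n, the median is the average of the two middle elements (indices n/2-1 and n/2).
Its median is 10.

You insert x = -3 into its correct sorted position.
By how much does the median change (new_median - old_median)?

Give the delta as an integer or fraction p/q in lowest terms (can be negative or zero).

Old median = 10
After inserting x = -3: new sorted = [-10, -3, 0, 3, 4, 10, 15, 18, 32, 33]
New median = 7
Delta = 7 - 10 = -3

Answer: -3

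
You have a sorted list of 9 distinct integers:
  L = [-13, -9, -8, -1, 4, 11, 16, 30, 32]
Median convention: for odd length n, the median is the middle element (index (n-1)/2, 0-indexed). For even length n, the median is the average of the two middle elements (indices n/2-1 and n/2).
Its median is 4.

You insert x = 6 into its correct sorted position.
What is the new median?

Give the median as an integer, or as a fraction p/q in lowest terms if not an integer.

Answer: 5

Derivation:
Old list (sorted, length 9): [-13, -9, -8, -1, 4, 11, 16, 30, 32]
Old median = 4
Insert x = 6
Old length odd (9). Middle was index 4 = 4.
New length even (10). New median = avg of two middle elements.
x = 6: 5 elements are < x, 4 elements are > x.
New sorted list: [-13, -9, -8, -1, 4, 6, 11, 16, 30, 32]
New median = 5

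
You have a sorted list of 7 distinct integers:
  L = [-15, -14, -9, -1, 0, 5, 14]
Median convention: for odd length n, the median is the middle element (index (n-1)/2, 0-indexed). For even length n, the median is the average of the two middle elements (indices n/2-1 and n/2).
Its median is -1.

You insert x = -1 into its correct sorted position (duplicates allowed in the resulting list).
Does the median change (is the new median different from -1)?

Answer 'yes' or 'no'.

Old median = -1
Insert x = -1
New median = -1
Changed? no

Answer: no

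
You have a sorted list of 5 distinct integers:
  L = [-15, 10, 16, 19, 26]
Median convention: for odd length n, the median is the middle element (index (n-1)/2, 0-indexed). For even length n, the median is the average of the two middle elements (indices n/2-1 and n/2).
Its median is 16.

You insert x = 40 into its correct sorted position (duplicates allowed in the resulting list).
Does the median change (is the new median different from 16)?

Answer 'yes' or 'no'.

Answer: yes

Derivation:
Old median = 16
Insert x = 40
New median = 35/2
Changed? yes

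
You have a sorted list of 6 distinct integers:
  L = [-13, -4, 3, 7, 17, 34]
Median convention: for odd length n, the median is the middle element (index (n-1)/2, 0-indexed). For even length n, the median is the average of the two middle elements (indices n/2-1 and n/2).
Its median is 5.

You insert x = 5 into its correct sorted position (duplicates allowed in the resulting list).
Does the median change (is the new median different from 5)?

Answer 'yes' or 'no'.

Answer: no

Derivation:
Old median = 5
Insert x = 5
New median = 5
Changed? no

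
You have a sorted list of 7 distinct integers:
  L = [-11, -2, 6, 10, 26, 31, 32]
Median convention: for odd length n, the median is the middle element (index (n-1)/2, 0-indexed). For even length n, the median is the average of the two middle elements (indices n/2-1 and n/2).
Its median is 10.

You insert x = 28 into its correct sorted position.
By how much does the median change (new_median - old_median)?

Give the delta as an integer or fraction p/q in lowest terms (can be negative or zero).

Answer: 8

Derivation:
Old median = 10
After inserting x = 28: new sorted = [-11, -2, 6, 10, 26, 28, 31, 32]
New median = 18
Delta = 18 - 10 = 8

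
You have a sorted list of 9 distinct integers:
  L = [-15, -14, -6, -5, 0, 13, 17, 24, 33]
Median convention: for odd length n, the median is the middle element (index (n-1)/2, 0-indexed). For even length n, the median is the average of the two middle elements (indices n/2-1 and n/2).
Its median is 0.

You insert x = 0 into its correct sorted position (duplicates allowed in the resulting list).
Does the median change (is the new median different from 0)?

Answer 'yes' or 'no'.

Old median = 0
Insert x = 0
New median = 0
Changed? no

Answer: no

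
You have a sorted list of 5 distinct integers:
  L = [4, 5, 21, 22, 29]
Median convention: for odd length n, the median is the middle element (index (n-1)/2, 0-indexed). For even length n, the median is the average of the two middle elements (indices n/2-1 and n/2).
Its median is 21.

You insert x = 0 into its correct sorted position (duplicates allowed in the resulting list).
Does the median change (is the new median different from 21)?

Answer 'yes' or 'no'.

Answer: yes

Derivation:
Old median = 21
Insert x = 0
New median = 13
Changed? yes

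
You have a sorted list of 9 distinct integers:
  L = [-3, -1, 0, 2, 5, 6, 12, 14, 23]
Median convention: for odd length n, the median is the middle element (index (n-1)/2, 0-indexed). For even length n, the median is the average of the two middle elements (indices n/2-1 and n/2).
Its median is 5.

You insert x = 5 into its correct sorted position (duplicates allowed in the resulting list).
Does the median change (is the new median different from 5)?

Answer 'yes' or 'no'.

Answer: no

Derivation:
Old median = 5
Insert x = 5
New median = 5
Changed? no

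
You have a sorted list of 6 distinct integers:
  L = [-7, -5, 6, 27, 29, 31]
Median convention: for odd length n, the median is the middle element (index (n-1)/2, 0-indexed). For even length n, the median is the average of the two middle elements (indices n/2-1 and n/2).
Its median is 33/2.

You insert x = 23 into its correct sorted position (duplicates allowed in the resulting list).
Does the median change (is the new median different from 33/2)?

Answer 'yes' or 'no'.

Answer: yes

Derivation:
Old median = 33/2
Insert x = 23
New median = 23
Changed? yes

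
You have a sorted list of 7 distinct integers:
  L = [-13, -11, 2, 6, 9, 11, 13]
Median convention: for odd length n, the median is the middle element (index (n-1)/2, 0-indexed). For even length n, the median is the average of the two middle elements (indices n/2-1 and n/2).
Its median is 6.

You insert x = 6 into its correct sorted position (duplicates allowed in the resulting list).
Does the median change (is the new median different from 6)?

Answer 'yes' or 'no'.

Old median = 6
Insert x = 6
New median = 6
Changed? no

Answer: no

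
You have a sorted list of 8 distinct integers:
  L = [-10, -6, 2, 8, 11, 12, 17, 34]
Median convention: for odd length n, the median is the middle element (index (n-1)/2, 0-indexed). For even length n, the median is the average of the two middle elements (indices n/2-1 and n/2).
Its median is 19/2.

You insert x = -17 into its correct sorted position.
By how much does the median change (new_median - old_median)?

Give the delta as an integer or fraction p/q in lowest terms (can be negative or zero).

Answer: -3/2

Derivation:
Old median = 19/2
After inserting x = -17: new sorted = [-17, -10, -6, 2, 8, 11, 12, 17, 34]
New median = 8
Delta = 8 - 19/2 = -3/2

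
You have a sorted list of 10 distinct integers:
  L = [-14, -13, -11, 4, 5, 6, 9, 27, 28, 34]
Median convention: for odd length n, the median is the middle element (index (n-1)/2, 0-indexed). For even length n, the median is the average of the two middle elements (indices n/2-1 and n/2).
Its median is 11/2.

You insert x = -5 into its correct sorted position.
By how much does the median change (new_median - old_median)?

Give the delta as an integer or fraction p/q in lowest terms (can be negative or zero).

Old median = 11/2
After inserting x = -5: new sorted = [-14, -13, -11, -5, 4, 5, 6, 9, 27, 28, 34]
New median = 5
Delta = 5 - 11/2 = -1/2

Answer: -1/2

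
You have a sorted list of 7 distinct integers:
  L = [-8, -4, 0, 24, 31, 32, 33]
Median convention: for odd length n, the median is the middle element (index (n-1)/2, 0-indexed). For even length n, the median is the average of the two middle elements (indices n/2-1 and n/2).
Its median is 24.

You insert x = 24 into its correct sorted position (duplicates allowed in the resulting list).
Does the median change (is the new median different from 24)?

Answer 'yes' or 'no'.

Answer: no

Derivation:
Old median = 24
Insert x = 24
New median = 24
Changed? no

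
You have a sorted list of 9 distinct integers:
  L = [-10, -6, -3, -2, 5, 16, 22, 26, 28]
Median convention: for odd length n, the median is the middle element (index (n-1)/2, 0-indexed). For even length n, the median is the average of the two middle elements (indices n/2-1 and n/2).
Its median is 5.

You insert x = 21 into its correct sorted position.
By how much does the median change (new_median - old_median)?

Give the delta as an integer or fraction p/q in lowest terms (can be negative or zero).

Answer: 11/2

Derivation:
Old median = 5
After inserting x = 21: new sorted = [-10, -6, -3, -2, 5, 16, 21, 22, 26, 28]
New median = 21/2
Delta = 21/2 - 5 = 11/2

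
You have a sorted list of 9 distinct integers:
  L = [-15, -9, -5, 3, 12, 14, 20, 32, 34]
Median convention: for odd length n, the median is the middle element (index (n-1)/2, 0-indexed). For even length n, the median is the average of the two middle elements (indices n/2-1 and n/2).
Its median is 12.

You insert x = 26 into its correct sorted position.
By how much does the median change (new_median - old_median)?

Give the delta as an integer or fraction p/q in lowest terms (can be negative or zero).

Answer: 1

Derivation:
Old median = 12
After inserting x = 26: new sorted = [-15, -9, -5, 3, 12, 14, 20, 26, 32, 34]
New median = 13
Delta = 13 - 12 = 1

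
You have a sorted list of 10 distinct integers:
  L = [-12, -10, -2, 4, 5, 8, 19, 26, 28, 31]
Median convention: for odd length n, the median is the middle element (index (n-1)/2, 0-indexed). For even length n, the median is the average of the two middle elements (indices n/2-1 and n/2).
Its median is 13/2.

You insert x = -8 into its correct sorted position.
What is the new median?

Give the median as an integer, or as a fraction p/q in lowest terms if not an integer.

Answer: 5

Derivation:
Old list (sorted, length 10): [-12, -10, -2, 4, 5, 8, 19, 26, 28, 31]
Old median = 13/2
Insert x = -8
Old length even (10). Middle pair: indices 4,5 = 5,8.
New length odd (11). New median = single middle element.
x = -8: 2 elements are < x, 8 elements are > x.
New sorted list: [-12, -10, -8, -2, 4, 5, 8, 19, 26, 28, 31]
New median = 5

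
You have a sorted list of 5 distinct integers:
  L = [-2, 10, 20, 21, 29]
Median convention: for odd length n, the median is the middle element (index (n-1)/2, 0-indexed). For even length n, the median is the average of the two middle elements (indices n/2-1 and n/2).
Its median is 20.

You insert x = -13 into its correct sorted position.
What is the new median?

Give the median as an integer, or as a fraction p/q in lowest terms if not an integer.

Old list (sorted, length 5): [-2, 10, 20, 21, 29]
Old median = 20
Insert x = -13
Old length odd (5). Middle was index 2 = 20.
New length even (6). New median = avg of two middle elements.
x = -13: 0 elements are < x, 5 elements are > x.
New sorted list: [-13, -2, 10, 20, 21, 29]
New median = 15

Answer: 15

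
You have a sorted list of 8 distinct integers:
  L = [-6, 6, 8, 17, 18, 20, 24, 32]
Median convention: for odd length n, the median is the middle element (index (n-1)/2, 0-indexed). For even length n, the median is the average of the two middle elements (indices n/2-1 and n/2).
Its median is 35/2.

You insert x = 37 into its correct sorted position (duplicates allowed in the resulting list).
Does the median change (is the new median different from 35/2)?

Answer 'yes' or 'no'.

Answer: yes

Derivation:
Old median = 35/2
Insert x = 37
New median = 18
Changed? yes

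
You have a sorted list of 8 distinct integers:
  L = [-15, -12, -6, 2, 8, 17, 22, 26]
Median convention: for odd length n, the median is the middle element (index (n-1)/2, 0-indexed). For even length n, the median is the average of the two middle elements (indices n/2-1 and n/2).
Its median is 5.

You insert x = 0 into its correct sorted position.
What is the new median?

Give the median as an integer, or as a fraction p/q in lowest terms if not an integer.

Answer: 2

Derivation:
Old list (sorted, length 8): [-15, -12, -6, 2, 8, 17, 22, 26]
Old median = 5
Insert x = 0
Old length even (8). Middle pair: indices 3,4 = 2,8.
New length odd (9). New median = single middle element.
x = 0: 3 elements are < x, 5 elements are > x.
New sorted list: [-15, -12, -6, 0, 2, 8, 17, 22, 26]
New median = 2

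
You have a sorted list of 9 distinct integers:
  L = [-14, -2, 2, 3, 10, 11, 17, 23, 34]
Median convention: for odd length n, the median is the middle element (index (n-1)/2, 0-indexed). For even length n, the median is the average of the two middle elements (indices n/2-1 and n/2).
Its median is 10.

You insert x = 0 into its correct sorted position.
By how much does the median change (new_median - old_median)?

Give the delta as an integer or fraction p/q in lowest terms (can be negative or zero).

Answer: -7/2

Derivation:
Old median = 10
After inserting x = 0: new sorted = [-14, -2, 0, 2, 3, 10, 11, 17, 23, 34]
New median = 13/2
Delta = 13/2 - 10 = -7/2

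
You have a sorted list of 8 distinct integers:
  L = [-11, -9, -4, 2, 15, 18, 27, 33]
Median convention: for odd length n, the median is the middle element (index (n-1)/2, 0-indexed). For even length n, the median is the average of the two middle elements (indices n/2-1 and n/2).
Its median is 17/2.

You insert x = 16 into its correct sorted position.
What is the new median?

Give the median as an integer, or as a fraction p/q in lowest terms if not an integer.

Answer: 15

Derivation:
Old list (sorted, length 8): [-11, -9, -4, 2, 15, 18, 27, 33]
Old median = 17/2
Insert x = 16
Old length even (8). Middle pair: indices 3,4 = 2,15.
New length odd (9). New median = single middle element.
x = 16: 5 elements are < x, 3 elements are > x.
New sorted list: [-11, -9, -4, 2, 15, 16, 18, 27, 33]
New median = 15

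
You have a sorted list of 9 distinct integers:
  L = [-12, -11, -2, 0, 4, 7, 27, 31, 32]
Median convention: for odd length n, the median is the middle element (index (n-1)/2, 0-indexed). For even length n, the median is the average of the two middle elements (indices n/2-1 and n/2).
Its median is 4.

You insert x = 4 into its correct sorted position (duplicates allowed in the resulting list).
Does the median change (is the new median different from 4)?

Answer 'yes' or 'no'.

Answer: no

Derivation:
Old median = 4
Insert x = 4
New median = 4
Changed? no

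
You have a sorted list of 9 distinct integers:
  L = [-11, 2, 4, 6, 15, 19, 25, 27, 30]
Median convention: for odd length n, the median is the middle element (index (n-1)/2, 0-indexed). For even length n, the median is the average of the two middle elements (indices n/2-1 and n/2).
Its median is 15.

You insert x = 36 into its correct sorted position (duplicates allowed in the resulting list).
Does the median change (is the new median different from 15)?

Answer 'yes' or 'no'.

Old median = 15
Insert x = 36
New median = 17
Changed? yes

Answer: yes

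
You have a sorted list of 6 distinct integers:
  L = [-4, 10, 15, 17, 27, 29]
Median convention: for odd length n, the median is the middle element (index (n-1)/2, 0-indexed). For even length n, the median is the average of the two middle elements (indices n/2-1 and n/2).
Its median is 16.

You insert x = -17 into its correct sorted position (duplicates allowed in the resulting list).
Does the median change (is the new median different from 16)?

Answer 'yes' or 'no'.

Old median = 16
Insert x = -17
New median = 15
Changed? yes

Answer: yes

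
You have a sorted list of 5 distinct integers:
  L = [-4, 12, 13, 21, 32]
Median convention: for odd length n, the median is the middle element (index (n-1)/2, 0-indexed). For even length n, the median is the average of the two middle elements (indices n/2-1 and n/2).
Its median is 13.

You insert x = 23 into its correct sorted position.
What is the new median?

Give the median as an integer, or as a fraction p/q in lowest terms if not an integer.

Old list (sorted, length 5): [-4, 12, 13, 21, 32]
Old median = 13
Insert x = 23
Old length odd (5). Middle was index 2 = 13.
New length even (6). New median = avg of two middle elements.
x = 23: 4 elements are < x, 1 elements are > x.
New sorted list: [-4, 12, 13, 21, 23, 32]
New median = 17

Answer: 17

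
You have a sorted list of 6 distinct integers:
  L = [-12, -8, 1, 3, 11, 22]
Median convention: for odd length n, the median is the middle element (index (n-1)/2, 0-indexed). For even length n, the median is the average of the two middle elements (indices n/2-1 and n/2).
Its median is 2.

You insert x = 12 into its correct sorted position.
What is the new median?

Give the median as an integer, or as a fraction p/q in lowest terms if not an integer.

Old list (sorted, length 6): [-12, -8, 1, 3, 11, 22]
Old median = 2
Insert x = 12
Old length even (6). Middle pair: indices 2,3 = 1,3.
New length odd (7). New median = single middle element.
x = 12: 5 elements are < x, 1 elements are > x.
New sorted list: [-12, -8, 1, 3, 11, 12, 22]
New median = 3

Answer: 3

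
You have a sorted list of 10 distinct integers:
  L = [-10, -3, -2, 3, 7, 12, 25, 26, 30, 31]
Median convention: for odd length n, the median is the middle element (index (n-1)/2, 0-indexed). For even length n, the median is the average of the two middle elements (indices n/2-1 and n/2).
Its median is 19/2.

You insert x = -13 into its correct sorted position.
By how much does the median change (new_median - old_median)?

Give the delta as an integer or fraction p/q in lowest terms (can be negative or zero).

Old median = 19/2
After inserting x = -13: new sorted = [-13, -10, -3, -2, 3, 7, 12, 25, 26, 30, 31]
New median = 7
Delta = 7 - 19/2 = -5/2

Answer: -5/2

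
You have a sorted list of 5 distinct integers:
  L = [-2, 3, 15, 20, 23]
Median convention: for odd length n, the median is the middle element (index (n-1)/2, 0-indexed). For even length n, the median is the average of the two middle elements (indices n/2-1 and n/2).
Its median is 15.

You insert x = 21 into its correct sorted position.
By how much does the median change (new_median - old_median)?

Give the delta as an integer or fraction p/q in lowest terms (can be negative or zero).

Old median = 15
After inserting x = 21: new sorted = [-2, 3, 15, 20, 21, 23]
New median = 35/2
Delta = 35/2 - 15 = 5/2

Answer: 5/2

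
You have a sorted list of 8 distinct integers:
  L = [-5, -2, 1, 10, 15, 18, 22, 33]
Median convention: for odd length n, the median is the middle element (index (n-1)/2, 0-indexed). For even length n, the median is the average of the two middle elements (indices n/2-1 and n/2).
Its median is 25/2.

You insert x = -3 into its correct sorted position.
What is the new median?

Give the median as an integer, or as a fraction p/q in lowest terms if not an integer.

Answer: 10

Derivation:
Old list (sorted, length 8): [-5, -2, 1, 10, 15, 18, 22, 33]
Old median = 25/2
Insert x = -3
Old length even (8). Middle pair: indices 3,4 = 10,15.
New length odd (9). New median = single middle element.
x = -3: 1 elements are < x, 7 elements are > x.
New sorted list: [-5, -3, -2, 1, 10, 15, 18, 22, 33]
New median = 10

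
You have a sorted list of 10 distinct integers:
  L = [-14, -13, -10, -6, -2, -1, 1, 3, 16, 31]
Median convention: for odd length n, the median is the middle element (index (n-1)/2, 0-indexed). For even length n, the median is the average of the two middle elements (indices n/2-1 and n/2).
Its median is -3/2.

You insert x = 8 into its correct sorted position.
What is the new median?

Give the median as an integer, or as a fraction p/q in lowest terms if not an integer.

Old list (sorted, length 10): [-14, -13, -10, -6, -2, -1, 1, 3, 16, 31]
Old median = -3/2
Insert x = 8
Old length even (10). Middle pair: indices 4,5 = -2,-1.
New length odd (11). New median = single middle element.
x = 8: 8 elements are < x, 2 elements are > x.
New sorted list: [-14, -13, -10, -6, -2, -1, 1, 3, 8, 16, 31]
New median = -1

Answer: -1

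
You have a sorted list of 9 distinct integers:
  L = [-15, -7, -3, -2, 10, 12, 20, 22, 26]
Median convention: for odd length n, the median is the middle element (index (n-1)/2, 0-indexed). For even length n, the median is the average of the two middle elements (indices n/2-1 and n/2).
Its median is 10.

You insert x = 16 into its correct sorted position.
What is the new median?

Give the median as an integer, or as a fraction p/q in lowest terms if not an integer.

Answer: 11

Derivation:
Old list (sorted, length 9): [-15, -7, -3, -2, 10, 12, 20, 22, 26]
Old median = 10
Insert x = 16
Old length odd (9). Middle was index 4 = 10.
New length even (10). New median = avg of two middle elements.
x = 16: 6 elements are < x, 3 elements are > x.
New sorted list: [-15, -7, -3, -2, 10, 12, 16, 20, 22, 26]
New median = 11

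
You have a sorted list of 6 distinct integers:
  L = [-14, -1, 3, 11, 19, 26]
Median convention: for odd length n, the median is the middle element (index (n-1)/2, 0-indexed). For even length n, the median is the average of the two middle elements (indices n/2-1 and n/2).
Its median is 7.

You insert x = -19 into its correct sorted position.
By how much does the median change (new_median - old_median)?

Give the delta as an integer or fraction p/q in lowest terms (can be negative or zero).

Answer: -4

Derivation:
Old median = 7
After inserting x = -19: new sorted = [-19, -14, -1, 3, 11, 19, 26]
New median = 3
Delta = 3 - 7 = -4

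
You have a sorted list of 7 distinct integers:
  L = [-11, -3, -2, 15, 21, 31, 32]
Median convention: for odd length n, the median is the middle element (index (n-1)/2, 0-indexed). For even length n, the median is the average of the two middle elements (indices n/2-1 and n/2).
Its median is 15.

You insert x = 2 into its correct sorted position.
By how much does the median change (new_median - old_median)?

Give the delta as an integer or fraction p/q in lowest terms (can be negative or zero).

Old median = 15
After inserting x = 2: new sorted = [-11, -3, -2, 2, 15, 21, 31, 32]
New median = 17/2
Delta = 17/2 - 15 = -13/2

Answer: -13/2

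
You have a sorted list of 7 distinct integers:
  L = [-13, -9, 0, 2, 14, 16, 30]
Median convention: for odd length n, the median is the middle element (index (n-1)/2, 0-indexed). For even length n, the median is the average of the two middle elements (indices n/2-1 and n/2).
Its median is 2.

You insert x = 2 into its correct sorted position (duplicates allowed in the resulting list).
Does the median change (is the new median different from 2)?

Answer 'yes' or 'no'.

Old median = 2
Insert x = 2
New median = 2
Changed? no

Answer: no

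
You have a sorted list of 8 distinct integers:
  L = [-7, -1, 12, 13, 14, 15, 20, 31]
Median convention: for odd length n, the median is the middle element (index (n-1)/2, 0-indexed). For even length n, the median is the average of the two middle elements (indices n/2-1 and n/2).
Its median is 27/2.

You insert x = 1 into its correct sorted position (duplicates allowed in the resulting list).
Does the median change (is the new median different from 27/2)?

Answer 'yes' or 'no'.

Old median = 27/2
Insert x = 1
New median = 13
Changed? yes

Answer: yes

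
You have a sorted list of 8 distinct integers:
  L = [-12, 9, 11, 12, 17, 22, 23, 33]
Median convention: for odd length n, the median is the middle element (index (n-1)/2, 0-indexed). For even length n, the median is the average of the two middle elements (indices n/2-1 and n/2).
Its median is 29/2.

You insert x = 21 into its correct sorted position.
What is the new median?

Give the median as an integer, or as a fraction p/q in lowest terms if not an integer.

Old list (sorted, length 8): [-12, 9, 11, 12, 17, 22, 23, 33]
Old median = 29/2
Insert x = 21
Old length even (8). Middle pair: indices 3,4 = 12,17.
New length odd (9). New median = single middle element.
x = 21: 5 elements are < x, 3 elements are > x.
New sorted list: [-12, 9, 11, 12, 17, 21, 22, 23, 33]
New median = 17

Answer: 17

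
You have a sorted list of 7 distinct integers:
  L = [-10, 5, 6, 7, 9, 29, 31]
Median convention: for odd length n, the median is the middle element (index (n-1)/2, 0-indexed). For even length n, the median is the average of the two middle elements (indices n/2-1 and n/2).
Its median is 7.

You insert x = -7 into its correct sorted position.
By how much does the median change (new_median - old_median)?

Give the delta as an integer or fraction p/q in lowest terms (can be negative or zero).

Answer: -1/2

Derivation:
Old median = 7
After inserting x = -7: new sorted = [-10, -7, 5, 6, 7, 9, 29, 31]
New median = 13/2
Delta = 13/2 - 7 = -1/2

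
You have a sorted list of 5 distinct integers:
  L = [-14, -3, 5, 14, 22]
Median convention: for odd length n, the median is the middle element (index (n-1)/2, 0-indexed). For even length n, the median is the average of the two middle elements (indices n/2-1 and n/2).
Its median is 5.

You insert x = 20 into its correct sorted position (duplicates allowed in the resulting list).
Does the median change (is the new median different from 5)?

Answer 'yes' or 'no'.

Old median = 5
Insert x = 20
New median = 19/2
Changed? yes

Answer: yes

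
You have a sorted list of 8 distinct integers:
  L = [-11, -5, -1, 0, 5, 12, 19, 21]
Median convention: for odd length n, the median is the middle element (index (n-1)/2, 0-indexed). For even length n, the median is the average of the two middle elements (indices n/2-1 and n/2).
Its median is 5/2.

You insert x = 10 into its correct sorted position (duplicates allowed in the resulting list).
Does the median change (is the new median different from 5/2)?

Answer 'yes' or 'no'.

Answer: yes

Derivation:
Old median = 5/2
Insert x = 10
New median = 5
Changed? yes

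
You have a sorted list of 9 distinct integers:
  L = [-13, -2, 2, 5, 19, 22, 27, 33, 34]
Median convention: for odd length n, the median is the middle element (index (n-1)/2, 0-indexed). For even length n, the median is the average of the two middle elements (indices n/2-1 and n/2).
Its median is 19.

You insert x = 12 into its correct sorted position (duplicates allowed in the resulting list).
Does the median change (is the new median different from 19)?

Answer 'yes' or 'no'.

Answer: yes

Derivation:
Old median = 19
Insert x = 12
New median = 31/2
Changed? yes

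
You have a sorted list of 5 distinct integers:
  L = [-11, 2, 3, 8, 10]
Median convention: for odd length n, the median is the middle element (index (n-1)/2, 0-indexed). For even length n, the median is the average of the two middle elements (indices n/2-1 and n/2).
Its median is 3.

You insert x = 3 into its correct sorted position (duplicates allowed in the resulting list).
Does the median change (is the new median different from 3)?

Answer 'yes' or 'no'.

Old median = 3
Insert x = 3
New median = 3
Changed? no

Answer: no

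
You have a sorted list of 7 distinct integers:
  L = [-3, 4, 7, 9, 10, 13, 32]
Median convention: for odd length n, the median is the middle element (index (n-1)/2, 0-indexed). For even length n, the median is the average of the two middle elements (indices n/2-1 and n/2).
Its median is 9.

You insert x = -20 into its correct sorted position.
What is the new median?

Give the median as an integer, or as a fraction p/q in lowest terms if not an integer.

Old list (sorted, length 7): [-3, 4, 7, 9, 10, 13, 32]
Old median = 9
Insert x = -20
Old length odd (7). Middle was index 3 = 9.
New length even (8). New median = avg of two middle elements.
x = -20: 0 elements are < x, 7 elements are > x.
New sorted list: [-20, -3, 4, 7, 9, 10, 13, 32]
New median = 8

Answer: 8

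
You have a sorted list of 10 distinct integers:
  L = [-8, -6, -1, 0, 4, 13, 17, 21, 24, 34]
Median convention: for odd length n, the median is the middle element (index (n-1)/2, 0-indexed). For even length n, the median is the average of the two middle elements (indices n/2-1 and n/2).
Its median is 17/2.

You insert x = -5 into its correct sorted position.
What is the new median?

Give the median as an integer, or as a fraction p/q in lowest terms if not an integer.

Old list (sorted, length 10): [-8, -6, -1, 0, 4, 13, 17, 21, 24, 34]
Old median = 17/2
Insert x = -5
Old length even (10). Middle pair: indices 4,5 = 4,13.
New length odd (11). New median = single middle element.
x = -5: 2 elements are < x, 8 elements are > x.
New sorted list: [-8, -6, -5, -1, 0, 4, 13, 17, 21, 24, 34]
New median = 4

Answer: 4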